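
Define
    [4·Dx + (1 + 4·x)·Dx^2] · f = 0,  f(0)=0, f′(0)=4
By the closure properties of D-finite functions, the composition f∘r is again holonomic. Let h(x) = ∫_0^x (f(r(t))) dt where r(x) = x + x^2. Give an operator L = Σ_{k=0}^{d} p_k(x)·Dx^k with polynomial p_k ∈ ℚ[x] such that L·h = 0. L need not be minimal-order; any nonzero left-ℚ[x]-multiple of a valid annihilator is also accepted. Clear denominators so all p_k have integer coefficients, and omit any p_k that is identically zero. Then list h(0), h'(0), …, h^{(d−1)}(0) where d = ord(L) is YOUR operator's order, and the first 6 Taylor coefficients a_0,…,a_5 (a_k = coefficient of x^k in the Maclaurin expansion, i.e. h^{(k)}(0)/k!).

f: a_k = 0, 4, -8, 64/3, -64, 1024/5, …
Substitute x→r, Dx→(1/r')Dx; clear ⇒ L₀.
Integrate: L := L₀·Dx.
L = 2·Dx^2 + (1 + 2·x)·Dx^3  (order 3).
h: a_k = 0, 0, 2, -4/3, 4/3, -8/5, …
ICs: h(0) = 0, h′(0) = 0, h′′(0) = 4.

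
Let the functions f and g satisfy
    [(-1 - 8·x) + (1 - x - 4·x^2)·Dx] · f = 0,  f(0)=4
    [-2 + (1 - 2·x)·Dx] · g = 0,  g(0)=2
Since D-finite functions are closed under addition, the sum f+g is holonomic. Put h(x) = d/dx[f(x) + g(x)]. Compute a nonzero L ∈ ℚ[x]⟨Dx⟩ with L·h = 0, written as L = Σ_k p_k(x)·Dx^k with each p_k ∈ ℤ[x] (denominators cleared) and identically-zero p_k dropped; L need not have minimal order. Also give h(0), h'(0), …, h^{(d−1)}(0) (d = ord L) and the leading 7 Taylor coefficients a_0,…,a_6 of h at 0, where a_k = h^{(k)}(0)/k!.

f: a_k = 4, 4, 20, 36, 116, 260, 724, …
g: a_k = 2, 4, 8, 16, 32, 64, 128, …
Sum ⇒ L₀ = lclm(L_f,L_g) in ℚ(x)⟨Dx⟩.
h=h₀': d/dx-closure on L₀ ⇒ L.
L = (12 - 576·x + 1152·x^2 - 3072·x^3 + 1536·x^4) + (15 + 60·x - 288·x^2 + 1152·x^3 - 2880·x^4 + 1536·x^5)·Dx + (-3 + 21·x - 78·x^2 + 128·x^3 + 96·x^4 - 448·x^5 + 256·x^6)·Dx^2  (order 2).
h: a_k = 8, 56, 156, 592, 1620, 5112, 14140, …
ICs: h(0) = 8, h′(0) = 56.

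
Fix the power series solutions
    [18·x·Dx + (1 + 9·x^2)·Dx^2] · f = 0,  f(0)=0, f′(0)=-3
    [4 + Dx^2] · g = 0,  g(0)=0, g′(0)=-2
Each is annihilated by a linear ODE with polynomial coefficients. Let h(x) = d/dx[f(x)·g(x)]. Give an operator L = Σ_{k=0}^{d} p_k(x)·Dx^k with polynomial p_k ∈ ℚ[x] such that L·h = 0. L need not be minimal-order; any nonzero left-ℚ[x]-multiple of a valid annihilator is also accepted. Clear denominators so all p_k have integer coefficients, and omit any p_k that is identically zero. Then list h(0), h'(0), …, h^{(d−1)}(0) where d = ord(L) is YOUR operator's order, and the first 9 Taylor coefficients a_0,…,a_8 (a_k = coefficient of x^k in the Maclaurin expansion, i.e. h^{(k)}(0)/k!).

f: a_k = 0, -3, 0, 9, 0, -243/5, 0, 2187/7, 0, …
g: a_k = 0, -2, 0, 4/3, 0, -4/15, 0, 8/315, 0, …
h₀=f·g: eliminate ⇒ L₀, order ≤ 2·2.
Differentiate: ansatz ord ≤ ord L₀ ⇒ L.
L = (52480 + 1115424·x^2 + 18751824·x^4 + 15209856·x^6 + 3464208·x^8 - 11337408·x^10 + 34012224·x^12) + (31032·x + 1320624·x^3 + 10701720·x^5 + 13646880·x^7 + 18895680·x^9 + 34012224·x^11)·Dx + (13640 + 300780·x^2 + 4978584·x^4 + 5269212·x^6 + 3621672·x^8 + 2834352·x^10 + 17006112·x^12)·Dx^2 + (7758·x + 330156·x^3 + 2675430·x^5 + 3411720·x^7 + 4723920·x^9 + 8503056·x^11)·Dx^3 + (130 + 5481·x^2 + 72657·x^4 + 366687·x^6 + 688905·x^8 + 1417176·x^10 + 2125764·x^12)·Dx^4  (order 4).
h: a_k = 0, 12, 0, -88, 0, 660, 0, -83056/15, 0, …
ICs: h(0) = 0, h′(0) = 12, h′′(0) = 0, h′′′(0) = -528.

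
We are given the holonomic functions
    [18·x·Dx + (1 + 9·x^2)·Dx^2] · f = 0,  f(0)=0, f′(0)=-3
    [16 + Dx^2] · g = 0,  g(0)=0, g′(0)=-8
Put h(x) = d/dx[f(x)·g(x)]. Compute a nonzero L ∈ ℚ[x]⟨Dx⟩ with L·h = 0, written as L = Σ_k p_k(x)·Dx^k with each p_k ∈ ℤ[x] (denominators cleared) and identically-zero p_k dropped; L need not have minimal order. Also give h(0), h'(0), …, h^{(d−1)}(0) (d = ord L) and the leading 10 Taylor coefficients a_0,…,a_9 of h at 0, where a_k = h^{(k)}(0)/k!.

L = (524992 + 14103936·x^2 + 183342528·x^4 + 608394240·x^6 + 1431032832·x^8 + 3627970560·x^10 + 8707129344·x^12) + (314208·x + 11036736·x^3 + 108591840·x^5 + 419904000·x^7 + 1209323520·x^9 + 2176782336·x^11)·Dx + (38012 + 1098792·x^2 + 14837580·x^4 + 64186992·x^6 + 209112192·x^8 + 589545216·x^10 + 1088391168·x^12)·Dx^2 + (19638·x + 689796·x^3 + 6786990·x^5 + 26244000·x^7 + 75582720·x^9 + 136048896·x^11)·Dx^3 + (325 + 13581·x^2 + 211167·x^4 + 1635147·x^6 + 7479540·x^8 + 22674816·x^10 + 34012224·x^12)·Dx^4  (order 4).
h: a_k = 0, 48, 0, -544, 0, 3792, 0, -89024/3, 0, 236754928/945, …
ICs: h(0) = 0, h′(0) = 48, h′′(0) = 0, h′′′(0) = -3264.

f: a_k = 0, -3, 0, 9, 0, -243/5, 0, 2187/7, 0, -2187, …
g: a_k = 0, -8, 0, 64/3, 0, -256/15, 0, 2048/315, 0, -4096/2835, …
f·g: L₀ = L_f ⊗_s L_g, ord ≤ 2·2.
Differentiate: ansatz ord ≤ ord L₀ ⇒ L.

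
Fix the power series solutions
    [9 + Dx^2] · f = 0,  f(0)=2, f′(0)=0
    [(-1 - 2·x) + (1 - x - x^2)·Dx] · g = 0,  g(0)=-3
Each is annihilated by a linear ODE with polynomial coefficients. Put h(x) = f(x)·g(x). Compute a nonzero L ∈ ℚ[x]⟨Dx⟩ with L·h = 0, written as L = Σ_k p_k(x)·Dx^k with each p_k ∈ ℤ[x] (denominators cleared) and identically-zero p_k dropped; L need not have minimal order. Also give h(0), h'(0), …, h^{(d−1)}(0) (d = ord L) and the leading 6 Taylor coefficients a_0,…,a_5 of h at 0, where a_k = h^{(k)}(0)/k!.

L = (-7 + 9·x + 9·x^2) + (2 + 4·x)·Dx + (-1 + x + x^2)·Dx^2  (order 2).
h: a_k = -6, -6, 15, 9, 15/4, 51/4, …
ICs: h(0) = -6, h′(0) = -6.

f: a_k = 2, 0, -9, 0, 27/4, 0, …
g: a_k = -3, -3, -6, -9, -15, -24, …
Sym-product of L_f,L_g gives L₀ (≤ ord 2).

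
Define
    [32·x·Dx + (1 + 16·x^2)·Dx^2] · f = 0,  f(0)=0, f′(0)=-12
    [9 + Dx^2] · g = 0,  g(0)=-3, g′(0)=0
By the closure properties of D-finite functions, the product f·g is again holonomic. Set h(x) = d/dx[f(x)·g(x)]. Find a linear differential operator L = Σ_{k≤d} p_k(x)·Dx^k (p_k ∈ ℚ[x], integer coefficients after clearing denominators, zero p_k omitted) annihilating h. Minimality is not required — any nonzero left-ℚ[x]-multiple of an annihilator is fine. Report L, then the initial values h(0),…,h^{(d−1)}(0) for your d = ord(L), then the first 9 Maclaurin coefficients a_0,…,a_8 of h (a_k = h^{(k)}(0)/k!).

L = (2922993 + 113986656·x^2 + 3239661312·x^4 + 5952061440·x^6 + 4156489728·x^8 - 7644119040·x^10 + 110075314176·x^12) + (1760832·x + 128480256·x^3 + 1888911360·x^5 + 5308416000·x^7 + 15288238080·x^9 + 48922361856·x^11)·Dx + (341202 + 13887168·x^2 + 389230080·x^4 + 940474368·x^6 + 1603141632·x^8 + 3737124864·x^10 + 24461180928·x^12)·Dx^2 + (195648·x + 14275584·x^3 + 209879040·x^5 + 589824000·x^7 + 1698693120·x^9 + 5435817984·x^11)·Dx^3 + (1825 + 135776·x^2 + 3251968·x^4 + 31014912·x^6 + 126812160·x^8 + 509607936·x^10 + 1358954496·x^12)·Dx^4  (order 4).
h: a_k = 36, 0, -1062, 0, 28287/2, 0, -4206159/20, 0, 732530133/224, …
ICs: h(0) = 36, h′(0) = 0, h′′(0) = -2124, h′′′(0) = 0.

f: a_k = 0, -12, 0, 64, 0, -3072/5, 0, 49152/7, 0, …
g: a_k = -3, 0, 27/2, 0, -81/8, 0, 243/80, 0, -2187/4480, …
h₀=f·g: eliminate ⇒ L₀, order ≤ 2·2.
Differentiate: ansatz ord ≤ ord L₀ ⇒ L.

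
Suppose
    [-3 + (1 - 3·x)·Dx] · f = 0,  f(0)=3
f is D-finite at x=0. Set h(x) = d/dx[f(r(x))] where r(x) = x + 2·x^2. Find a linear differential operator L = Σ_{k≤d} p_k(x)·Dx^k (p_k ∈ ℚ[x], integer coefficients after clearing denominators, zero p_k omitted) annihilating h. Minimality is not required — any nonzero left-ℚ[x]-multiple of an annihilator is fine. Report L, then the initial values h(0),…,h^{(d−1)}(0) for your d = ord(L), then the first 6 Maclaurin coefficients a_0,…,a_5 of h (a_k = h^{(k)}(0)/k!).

L = (10 + 36·x + 72·x^2) + (-1 - x + 18·x^2 + 24·x^3)·Dx  (order 1).
h: a_k = 9, 90, 567, 3348, 18225, 95742, …
ICs: h(0) = 9.

f: a_k = 3, 9, 27, 81, 243, 729, …
f∘r: x↦r, Dx↦Dx/r' in L_f ⇒ L₀.
h₀' ⇒ L via d/dx closure of L₀.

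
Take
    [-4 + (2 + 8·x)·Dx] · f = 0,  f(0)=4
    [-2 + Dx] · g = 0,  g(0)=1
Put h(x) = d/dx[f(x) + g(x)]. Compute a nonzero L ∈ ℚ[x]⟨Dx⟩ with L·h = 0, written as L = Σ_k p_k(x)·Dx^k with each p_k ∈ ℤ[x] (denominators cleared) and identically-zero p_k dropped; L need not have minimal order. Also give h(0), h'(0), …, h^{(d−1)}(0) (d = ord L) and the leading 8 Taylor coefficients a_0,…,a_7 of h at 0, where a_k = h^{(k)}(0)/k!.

L = (-8 - 8·x) + (2 - 8·x - 16·x^2)·Dx + (1 + 6·x + 8·x^2)·Dx^2  (order 2).
h: a_k = 10, -12, 52, -472/3, 1684/3, -30232/15, 332648/45, -8648624/315, …
ICs: h(0) = 10, h′(0) = -12.

f: a_k = 4, 8, -8, 16, -40, 112, -336, 1056, …
g: a_k = 1, 2, 2, 4/3, 2/3, 4/15, 4/45, 8/315, …
L₀ := lclm(L_f,L_g); ord L₀ ≤ 1+1.
Differentiate: ansatz ord ≤ ord L₀ ⇒ L.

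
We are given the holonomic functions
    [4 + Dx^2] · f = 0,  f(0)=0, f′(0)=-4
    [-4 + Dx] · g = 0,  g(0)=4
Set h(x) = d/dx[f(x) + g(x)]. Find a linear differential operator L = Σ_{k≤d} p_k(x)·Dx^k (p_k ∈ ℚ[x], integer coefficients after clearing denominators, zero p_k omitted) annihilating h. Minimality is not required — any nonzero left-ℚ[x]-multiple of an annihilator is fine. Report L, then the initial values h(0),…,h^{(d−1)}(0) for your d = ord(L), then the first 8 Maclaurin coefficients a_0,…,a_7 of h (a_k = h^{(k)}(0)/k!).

f: a_k = 0, -4, 0, 8/3, 0, -8/15, 0, 16/315, …
g: a_k = 4, 16, 32, 128/3, 128/3, 512/15, 1024/45, 4096/315, …
h₀=f+g: left-lcm gives L₀, ord ≤ 3.
h=h₀': d/dx-closure on L₀ ⇒ L.
L = 16 - 4·Dx + 4·Dx^2 - Dx^3  (order 3).
h: a_k = 12, 64, 136, 512/3, 168, 2048/15, 4112/45, 16384/315, …
ICs: h(0) = 12, h′(0) = 64, h′′(0) = 272.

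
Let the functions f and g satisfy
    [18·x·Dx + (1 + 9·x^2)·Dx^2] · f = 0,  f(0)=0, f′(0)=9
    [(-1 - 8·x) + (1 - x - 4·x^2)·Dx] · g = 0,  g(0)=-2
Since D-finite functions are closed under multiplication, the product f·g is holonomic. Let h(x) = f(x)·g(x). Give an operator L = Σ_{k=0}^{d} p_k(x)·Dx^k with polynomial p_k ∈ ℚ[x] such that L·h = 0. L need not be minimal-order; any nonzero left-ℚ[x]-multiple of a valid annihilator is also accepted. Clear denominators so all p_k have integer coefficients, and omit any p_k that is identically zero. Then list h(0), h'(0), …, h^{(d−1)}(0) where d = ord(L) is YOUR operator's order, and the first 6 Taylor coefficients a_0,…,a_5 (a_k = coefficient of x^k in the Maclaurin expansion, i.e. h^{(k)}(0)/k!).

L = (8 + 18·x + 216·x^2) + (2 - 2·x + 36·x^2 + 216·x^3)·Dx + (-1 + x - 5·x^2 + 9·x^3 + 36·x^4)·Dx^2  (order 2).
h: a_k = 0, -18, -18, -36, -108, -2718/5, …
ICs: h(0) = 0, h′(0) = -18.

f: a_k = 0, 9, 0, -27, 0, 729/5, …
g: a_k = -2, -2, -10, -18, -58, -130, …
Product ⇒ symmetric product L₀, ord ≤ 2.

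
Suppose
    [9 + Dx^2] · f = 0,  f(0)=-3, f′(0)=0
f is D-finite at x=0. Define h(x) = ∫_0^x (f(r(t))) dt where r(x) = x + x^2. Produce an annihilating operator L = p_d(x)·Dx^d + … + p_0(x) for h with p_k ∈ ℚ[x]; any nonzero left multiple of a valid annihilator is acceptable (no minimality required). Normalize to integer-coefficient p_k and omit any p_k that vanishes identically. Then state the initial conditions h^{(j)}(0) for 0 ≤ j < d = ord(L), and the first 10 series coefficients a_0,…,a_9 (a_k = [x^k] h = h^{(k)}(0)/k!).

L = (9 + 54·x + 108·x^2 + 72·x^3)·Dx - 2·Dx^2 + (1 + 2·x)·Dx^3  (order 3).
h: a_k = 0, -3, 0, 9/2, 27/4, 27/40, -27/4, -4617/560, -891/320, 17397/4480, …
ICs: h(0) = 0, h′(0) = -3, h′′(0) = 0.

f: a_k = -3, 0, 27/2, 0, -81/8, 0, 243/80, 0, -2187/4480, 0, …
Change of var in L_f (x↦r) gives L₀.
h=∫₀ˣh₀: take L = L₀·Dx.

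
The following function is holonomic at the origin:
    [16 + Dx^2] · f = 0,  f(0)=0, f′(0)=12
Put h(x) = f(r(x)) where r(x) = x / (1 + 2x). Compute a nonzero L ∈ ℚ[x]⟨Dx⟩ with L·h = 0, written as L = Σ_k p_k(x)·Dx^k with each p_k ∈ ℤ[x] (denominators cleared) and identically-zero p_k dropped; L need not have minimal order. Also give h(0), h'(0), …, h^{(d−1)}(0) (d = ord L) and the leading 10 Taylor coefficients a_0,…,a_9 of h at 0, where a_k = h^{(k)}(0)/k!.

f: a_k = 0, 12, 0, -32, 0, 128/5, 0, -1024/105, 0, 2048/945, …
Substitute x→r, Dx→(1/r')Dx; clear ⇒ L₀.
L = 16 + (4 + 24·x + 48·x^2 + 32·x^3)·Dx + (1 + 8·x + 24·x^2 + 32·x^3 + 16·x^4)·Dx^2  (order 2).
h: a_k = 0, 12, -24, 16, 96, -2752/5, 1920, -565504/105, 194048/15, -25222144/945, …
ICs: h(0) = 0, h′(0) = 12.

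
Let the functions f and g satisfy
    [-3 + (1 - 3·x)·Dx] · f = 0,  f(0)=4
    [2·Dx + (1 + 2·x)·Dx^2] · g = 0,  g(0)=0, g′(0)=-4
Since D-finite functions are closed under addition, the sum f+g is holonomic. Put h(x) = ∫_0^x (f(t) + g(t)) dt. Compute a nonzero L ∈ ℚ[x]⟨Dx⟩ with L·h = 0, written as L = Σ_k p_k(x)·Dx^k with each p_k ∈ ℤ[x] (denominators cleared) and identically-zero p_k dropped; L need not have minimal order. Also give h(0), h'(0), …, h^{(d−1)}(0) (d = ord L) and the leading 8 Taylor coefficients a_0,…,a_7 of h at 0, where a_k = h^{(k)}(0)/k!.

f: a_k = 4, 12, 36, 108, 324, 972, 2916, 8748, …
g: a_k = 0, -4, 4, -16/3, 8, -64/5, 64/3, -256/7, …
L₀ := lclm(L_f,L_g); ord L₀ ≤ 1+2.
h=∫h₀ ⇒ L = L₀·Dx.
L = (78 + 36·x)·Dx^2 + (23 + 132·x + 72·x^2)·Dx^3 + (-4 + x + 27·x^2 + 18·x^3)·Dx^4  (order 4).
h: a_k = 0, 4, 4, 40/3, 77/3, 332/5, 2398/15, 8812/21, …
ICs: h(0) = 0, h′(0) = 4, h′′(0) = 8, h′′′(0) = 80.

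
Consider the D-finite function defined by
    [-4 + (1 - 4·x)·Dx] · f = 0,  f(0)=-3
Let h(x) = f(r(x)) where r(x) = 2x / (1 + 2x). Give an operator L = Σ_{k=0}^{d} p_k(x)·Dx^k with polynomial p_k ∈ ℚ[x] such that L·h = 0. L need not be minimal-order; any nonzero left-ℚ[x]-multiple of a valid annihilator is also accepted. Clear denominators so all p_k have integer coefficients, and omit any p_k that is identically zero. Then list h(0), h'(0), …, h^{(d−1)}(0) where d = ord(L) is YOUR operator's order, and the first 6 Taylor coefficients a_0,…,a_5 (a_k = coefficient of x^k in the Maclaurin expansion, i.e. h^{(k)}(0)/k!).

L = 8 + (-1 + 4·x + 12·x^2)·Dx  (order 1).
h: a_k = -3, -24, -144, -864, -5184, -31104, …
ICs: h(0) = -3.

f: a_k = -3, -12, -48, -192, -768, -3072, …
h₀=f(r): pull back L_f along r ⇒ L₀.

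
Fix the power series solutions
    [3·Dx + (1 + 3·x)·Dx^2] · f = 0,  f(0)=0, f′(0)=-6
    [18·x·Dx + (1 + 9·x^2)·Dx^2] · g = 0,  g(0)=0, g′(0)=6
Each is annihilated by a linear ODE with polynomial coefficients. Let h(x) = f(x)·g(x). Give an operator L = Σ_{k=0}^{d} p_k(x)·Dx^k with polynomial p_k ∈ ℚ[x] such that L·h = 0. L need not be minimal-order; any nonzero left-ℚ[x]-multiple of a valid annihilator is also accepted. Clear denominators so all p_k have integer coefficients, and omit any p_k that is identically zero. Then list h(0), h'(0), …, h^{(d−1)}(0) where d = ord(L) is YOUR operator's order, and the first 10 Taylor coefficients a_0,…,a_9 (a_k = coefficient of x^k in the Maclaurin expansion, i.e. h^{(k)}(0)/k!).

f: a_k = 0, -6, 9, -18, 81/2, -486/5, 243, -4374/7, 6561/4, -4374, …
g: a_k = 0, 6, 0, -18, 0, 486/5, 0, -4374/7, 0, 4374, …
f·g: L₀ = L_f ⊗_s L_g, ord ≤ 2·2.
L = (648 + 3564·x + 19440·x^2 + 113724·x^3 + 262440·x^4 + 341172·x^5 + 236196·x^7)·Dx + (162 + 3348·x + 24948·x^2 + 117612·x^3 + 396576·x^4 + 813564·x^5 + 918540·x^6 + 236196·x^7 + 826686·x^8)·Dx^2 + (36 + 576·x + 5184·x^2 + 25272·x^3 + 87480·x^4 + 227448·x^5 + 419904·x^6 + 472392·x^7 + 236196·x^8 + 472392·x^9)·Dx^3 + (5 + 54·x + 333·x^2 + 1512·x^3 + 5346·x^4 + 14580·x^5 + 30618·x^6 + 52488·x^7 + 59049·x^8 + 39366·x^9 + 59049·x^10)·Dx^4  (order 4).
h: a_k = 0, 0, -36, 54, 0, 81, -4212/5, 8019/5, 0, 264627/70, …
ICs: h(0) = 0, h′(0) = 0, h′′(0) = -72, h′′′(0) = 324.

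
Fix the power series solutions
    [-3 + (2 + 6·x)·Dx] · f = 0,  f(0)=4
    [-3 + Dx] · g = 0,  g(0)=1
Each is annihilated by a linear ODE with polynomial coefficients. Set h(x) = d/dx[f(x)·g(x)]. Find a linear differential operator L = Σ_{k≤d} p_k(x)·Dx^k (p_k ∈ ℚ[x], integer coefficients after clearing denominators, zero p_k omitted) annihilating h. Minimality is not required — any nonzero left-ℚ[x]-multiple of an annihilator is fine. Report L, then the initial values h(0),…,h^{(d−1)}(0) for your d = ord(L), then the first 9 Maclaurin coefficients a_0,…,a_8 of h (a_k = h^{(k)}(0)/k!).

L = (7 + 36·x + 36·x^2) + (-2 - 10·x - 12·x^2)·Dx  (order 1).
h: a_k = 18, 63, 459/4, 891/8, 8667/64, -21627/640, 818667/2560, -28832679/35840, 194321511/81920, …
ICs: h(0) = 18.

f: a_k = 4, 6, -9/2, 27/4, -405/32, 1701/64, -15309/256, 72171/512, -2814669/8192, …
g: a_k = 1, 3, 9/2, 9/2, 27/8, 81/40, 81/80, 243/560, 729/4480, …
h₀=f·g: eliminate ⇒ L₀, order ≤ 1·1.
Derive L from L₀ (diff closure).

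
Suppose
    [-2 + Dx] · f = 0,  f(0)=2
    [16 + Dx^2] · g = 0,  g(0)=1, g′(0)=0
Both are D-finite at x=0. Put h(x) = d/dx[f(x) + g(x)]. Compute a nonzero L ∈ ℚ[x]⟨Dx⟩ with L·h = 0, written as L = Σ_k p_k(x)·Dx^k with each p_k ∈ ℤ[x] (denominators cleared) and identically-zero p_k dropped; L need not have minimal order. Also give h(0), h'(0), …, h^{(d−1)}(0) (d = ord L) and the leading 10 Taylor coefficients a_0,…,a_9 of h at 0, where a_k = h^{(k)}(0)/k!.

L = 32 - 16·Dx + 2·Dx^2 - Dx^3  (order 3).
h: a_k = 4, -8, 8, 48, 8/3, -496/15, 16/45, 1376/105, 8/315, -1168/405, …
ICs: h(0) = 4, h′(0) = -8, h′′(0) = 16.

f: a_k = 2, 4, 4, 8/3, 4/3, 8/15, 8/45, 16/315, 4/315, 8/2835, …
g: a_k = 1, 0, -8, 0, 32/3, 0, -256/45, 0, 512/315, 0, …
Weyl lclm of L_f,L_g ⇒ L₀ (ord ≤ 3).
Derive L from L₀ (diff closure).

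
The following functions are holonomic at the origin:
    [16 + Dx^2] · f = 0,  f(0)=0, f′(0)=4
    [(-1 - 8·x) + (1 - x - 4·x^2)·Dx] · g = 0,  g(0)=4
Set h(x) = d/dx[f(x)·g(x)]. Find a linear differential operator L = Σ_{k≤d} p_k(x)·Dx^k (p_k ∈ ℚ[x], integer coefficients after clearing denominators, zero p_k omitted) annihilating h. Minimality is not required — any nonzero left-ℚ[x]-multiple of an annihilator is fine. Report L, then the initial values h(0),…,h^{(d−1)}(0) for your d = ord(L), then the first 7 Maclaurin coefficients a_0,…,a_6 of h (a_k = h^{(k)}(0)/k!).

f: a_k = 0, 4, 0, -32/3, 0, 128/15, 0, …
g: a_k = 4, 4, 20, 36, 116, 260, 724, …
L₀ := L_f ⊗_s L_g (sym. prod.), ord ≤ 2.
Differentiate: ansatz ord ≤ ord L₀ ⇒ L.
L = (-12 - 64·x - 224·x^2 + 256·x^3 + 512·x^4) + (-1 - 4·x + 48·x^2 + 128·x^3)·Dx + (1 - 3·x - 10·x^2 + 16·x^3 + 32·x^4)·Dx^2  (order 2).
h: a_k = 16, 32, 112, 1216/3, 1424, 20704/5, 572144/45, …
ICs: h(0) = 16, h′(0) = 32.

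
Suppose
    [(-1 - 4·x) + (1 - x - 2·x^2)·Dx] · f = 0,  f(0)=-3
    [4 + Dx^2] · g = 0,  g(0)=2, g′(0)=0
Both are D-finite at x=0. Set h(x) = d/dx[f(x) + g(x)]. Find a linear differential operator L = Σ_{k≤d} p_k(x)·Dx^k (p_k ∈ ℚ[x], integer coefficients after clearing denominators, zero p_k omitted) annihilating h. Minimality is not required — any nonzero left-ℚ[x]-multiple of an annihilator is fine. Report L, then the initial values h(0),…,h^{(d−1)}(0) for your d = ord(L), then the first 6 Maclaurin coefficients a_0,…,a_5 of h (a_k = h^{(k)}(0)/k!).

L = (576 + 2400·x + 5616·x^2 + 3360·x^3 + 3840·x^4 + 1152·x^5 + 768·x^6) + (-68 - 236·x + 240·x^2 + 488·x^3 + 560·x^4 + 672·x^5 + 448·x^6 + 256·x^7)·Dx + (144 + 600·x + 1404·x^2 + 840·x^3 + 960·x^4 + 288·x^5 + 192·x^6)·Dx^2 + (-17 - 59·x + 60·x^2 + 122·x^3 + 140·x^4 + 168·x^5 + 112·x^6 + 64·x^7)·Dx^3  (order 3).
h: a_k = -3, -26, -45, -380/3, -315, -11626/15, …
ICs: h(0) = -3, h′(0) = -26, h′′(0) = -90.

f: a_k = -3, -3, -9, -15, -33, -63, …
g: a_k = 2, 0, -4, 0, 4/3, 0, …
f+g: L₀ = lclm(L_f,L_g), ord ≤ 1+2.
h=h₀': d/dx-closure on L₀ ⇒ L.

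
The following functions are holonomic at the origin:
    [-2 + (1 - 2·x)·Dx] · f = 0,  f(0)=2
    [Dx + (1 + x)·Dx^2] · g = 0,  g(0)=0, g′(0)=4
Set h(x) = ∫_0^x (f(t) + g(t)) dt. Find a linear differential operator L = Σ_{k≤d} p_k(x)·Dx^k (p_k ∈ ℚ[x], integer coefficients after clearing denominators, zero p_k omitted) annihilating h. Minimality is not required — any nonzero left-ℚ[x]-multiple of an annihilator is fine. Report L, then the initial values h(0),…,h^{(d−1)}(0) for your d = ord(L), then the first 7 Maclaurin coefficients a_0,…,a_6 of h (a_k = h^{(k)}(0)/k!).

f: a_k = 2, 4, 8, 16, 32, 64, 128, …
g: a_k = 0, 4, -2, 4/3, -1, 4/5, -2/3, …
f+g: L₀ = lclm(L_f,L_g), ord ≤ 1+2.
h=∫h₀ ⇒ L = L₀·Dx.
L = (32 + 8·x)·Dx^2 + (22 + 56·x + 16·x^2)·Dx^3 + (-5 + 3·x + 12·x^2 + 4·x^3)·Dx^4  (order 4).
h: a_k = 0, 2, 4, 2, 13/3, 31/5, 54/5, …
ICs: h(0) = 0, h′(0) = 2, h′′(0) = 8, h′′′(0) = 12.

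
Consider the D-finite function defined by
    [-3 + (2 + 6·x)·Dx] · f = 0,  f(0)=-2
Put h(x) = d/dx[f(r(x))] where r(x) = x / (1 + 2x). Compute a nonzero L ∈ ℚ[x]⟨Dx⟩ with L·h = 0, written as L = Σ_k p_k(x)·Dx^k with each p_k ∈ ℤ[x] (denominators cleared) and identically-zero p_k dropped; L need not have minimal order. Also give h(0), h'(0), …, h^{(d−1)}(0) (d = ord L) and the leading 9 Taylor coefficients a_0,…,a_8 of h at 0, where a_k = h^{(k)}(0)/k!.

L = (-11 - 40·x) + (-2 - 14·x - 20·x^2)·Dx  (order 1).
h: a_k = -3, 33/2, -585/8, 4965/16, -169545/128, 1477503/256, -26328981/1024, 239121645/2048, -17638985385/32768, …
ICs: h(0) = -3.

f: a_k = -2, -3, 9/4, -27/8, 405/64, -1701/128, 15309/512, -72171/1024, 2814669/16384, …
f∘r: x↦r, Dx↦Dx/r' in L_f ⇒ L₀.
h=h₀': d/dx-closure on L₀ ⇒ L.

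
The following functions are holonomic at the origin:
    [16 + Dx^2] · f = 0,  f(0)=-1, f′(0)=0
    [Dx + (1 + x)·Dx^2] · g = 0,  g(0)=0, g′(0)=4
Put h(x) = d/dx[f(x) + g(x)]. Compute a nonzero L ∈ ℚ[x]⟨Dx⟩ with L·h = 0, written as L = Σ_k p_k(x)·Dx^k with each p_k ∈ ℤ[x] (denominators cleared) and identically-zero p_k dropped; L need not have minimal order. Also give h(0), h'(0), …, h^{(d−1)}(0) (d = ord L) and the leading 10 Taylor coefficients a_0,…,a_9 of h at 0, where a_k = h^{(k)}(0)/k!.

f: a_k = -1, 0, 8, 0, -32/3, 0, 256/45, 0, -512/315, 0, …
g: a_k = 0, 4, -2, 4/3, -1, 4/5, -2/3, 4/7, -1/2, 4/9, …
f+g: L₀ = lclm(L_f,L_g), ord ≤ 2+2.
h₀' ⇒ L via d/dx closure of L₀.
L = (176 + 256·x + 128·x^2) + (144 + 400·x + 384·x^2 + 128·x^3)·Dx + (11 + 16·x + 8·x^2)·Dx^2 + (9 + 25·x + 24·x^2 + 8·x^3)·Dx^3  (order 3).
h: a_k = 4, 12, 4, -140/3, 4, 452/15, 4, -5356/315, 4, -3148/2835, …
ICs: h(0) = 4, h′(0) = 12, h′′(0) = 8.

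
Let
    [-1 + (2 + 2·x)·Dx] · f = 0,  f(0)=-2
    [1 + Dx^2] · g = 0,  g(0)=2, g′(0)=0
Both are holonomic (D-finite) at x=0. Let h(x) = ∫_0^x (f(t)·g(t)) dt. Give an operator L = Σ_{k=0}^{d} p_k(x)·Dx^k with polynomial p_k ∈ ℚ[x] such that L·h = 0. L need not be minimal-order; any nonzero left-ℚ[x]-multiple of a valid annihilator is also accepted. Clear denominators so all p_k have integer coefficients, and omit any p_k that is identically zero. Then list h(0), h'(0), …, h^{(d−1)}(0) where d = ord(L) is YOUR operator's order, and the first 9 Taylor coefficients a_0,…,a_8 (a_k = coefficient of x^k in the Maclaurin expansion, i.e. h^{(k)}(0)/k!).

L = (7 + 8·x + 4·x^2)·Dx + (-4 - 4·x)·Dx^2 + (4 + 8·x + 4·x^2)·Dx^3  (order 3).
h: a_k = 0, -4, -1, 5/6, 3/16, -5/96, -13/1152, 349/80640, -401/184320, …
ICs: h(0) = 0, h′(0) = -4, h′′(0) = -2.

f: a_k = -2, -1, 1/4, -1/8, 5/64, -7/128, 21/512, -33/1024, 429/16384, …
g: a_k = 2, 0, -1, 0, 1/12, 0, -1/360, 0, 1/20160, …
L₀ := L_f ⊗_s L_g (sym. prod.), ord ≤ 2.
h=∫₀ˣh₀: take L = L₀·Dx.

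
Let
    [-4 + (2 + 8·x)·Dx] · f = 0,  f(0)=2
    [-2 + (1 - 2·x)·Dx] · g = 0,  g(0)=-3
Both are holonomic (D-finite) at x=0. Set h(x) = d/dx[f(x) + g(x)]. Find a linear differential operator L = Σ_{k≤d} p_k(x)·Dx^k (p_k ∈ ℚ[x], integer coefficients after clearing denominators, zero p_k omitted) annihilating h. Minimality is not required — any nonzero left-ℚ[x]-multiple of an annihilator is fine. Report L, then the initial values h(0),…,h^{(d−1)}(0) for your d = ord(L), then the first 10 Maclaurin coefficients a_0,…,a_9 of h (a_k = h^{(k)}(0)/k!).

f: a_k = 2, 4, -4, 8, -20, 56, -168, 528, -1716, 5720, …
g: a_k = -3, -6, -12, -24, -48, -96, -192, -384, -768, -1536, …
Weyl lclm of L_f,L_g ⇒ L₀ (ord ≤ 2).
Derive L from L₀ (diff closure).
L = (-16 - 16·x) + (-2 - 40·x - 56·x^2)·Dx + (1 + 4·x - 4·x^2 - 16·x^3)·Dx^2  (order 2).
h: a_k = -2, -32, -48, -272, -200, -2160, 1008, -19872, 37656, -225200, …
ICs: h(0) = -2, h′(0) = -32.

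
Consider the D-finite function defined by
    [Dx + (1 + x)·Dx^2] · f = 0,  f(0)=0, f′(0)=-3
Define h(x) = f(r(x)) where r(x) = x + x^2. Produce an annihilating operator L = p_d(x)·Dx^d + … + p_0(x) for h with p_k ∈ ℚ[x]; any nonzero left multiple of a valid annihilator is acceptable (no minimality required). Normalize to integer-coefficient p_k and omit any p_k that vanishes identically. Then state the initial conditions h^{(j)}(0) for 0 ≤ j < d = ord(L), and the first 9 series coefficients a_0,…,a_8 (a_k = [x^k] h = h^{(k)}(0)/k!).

L = (-1 + 2·x + 2·x^2)·Dx + (1 + 3·x + 3·x^2 + 2·x^3)·Dx^2  (order 2).
h: a_k = 0, -3, -3/2, 2, -3/4, -3/5, 1, -3/7, -3/8, …
ICs: h(0) = 0, h′(0) = -3.

f: a_k = 0, -3, 3/2, -1, 3/4, -3/5, 1/2, -3/7, 3/8, …
h₀=f(r): pull back L_f along r ⇒ L₀.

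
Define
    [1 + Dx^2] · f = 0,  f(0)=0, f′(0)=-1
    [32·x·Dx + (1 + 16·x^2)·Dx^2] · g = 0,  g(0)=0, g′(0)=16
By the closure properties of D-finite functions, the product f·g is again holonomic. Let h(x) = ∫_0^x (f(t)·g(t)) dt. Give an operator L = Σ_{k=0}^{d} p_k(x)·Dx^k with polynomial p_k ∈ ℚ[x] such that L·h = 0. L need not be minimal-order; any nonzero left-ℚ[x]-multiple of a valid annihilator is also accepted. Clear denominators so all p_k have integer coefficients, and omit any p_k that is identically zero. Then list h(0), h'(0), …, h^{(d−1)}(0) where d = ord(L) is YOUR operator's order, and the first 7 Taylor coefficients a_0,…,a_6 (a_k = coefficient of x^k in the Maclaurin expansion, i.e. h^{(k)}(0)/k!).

L = (1105 + 51776·x^2 + 22016·x^4 + 16384·x^6 + 65536·x^8)·Dx + (2112·x + 35840·x^3 + 49152·x^5 + 262144·x^7)·Dx^2 + (1122 + 52352·x^2 + 27648·x^4 + 32768·x^6 + 131072·x^8)·Dx^3 + (2112·x + 35840·x^3 + 49152·x^5 + 262144·x^7)·Dx^4 + (17 + 576·x^2 + 5632·x^4 + 16384·x^6 + 65536·x^8)·Dx^5  (order 5).
h: a_k = 0, 0, 0, -16/3, 0, 88/5, 0, …
ICs: h(0) = 0, h′(0) = 0, h′′(0) = 0, h′′′(0) = -32, h′′′′(0) = 0.

f: a_k = 0, -1, 0, 1/6, 0, -1/120, 0, …
g: a_k = 0, 16, 0, -256/3, 0, 4096/5, 0, …
f·g: L₀ = L_f ⊗_s L_g, ord ≤ 2·2.
Integrate: L := L₀·Dx.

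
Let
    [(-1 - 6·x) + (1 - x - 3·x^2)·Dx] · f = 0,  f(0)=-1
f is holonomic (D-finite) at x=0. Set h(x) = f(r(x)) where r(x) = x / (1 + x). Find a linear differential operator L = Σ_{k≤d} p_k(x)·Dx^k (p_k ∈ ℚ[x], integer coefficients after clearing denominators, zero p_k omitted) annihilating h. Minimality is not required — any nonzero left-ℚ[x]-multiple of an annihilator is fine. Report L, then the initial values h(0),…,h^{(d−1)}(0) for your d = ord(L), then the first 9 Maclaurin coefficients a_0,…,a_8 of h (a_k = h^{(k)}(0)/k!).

L = (1 + 7·x) + (-1 - 2·x + 2·x^2 + 3·x^3)·Dx  (order 1).
h: a_k = -1, -1, -3, 0, -9, 9, -36, 63, -171, …
ICs: h(0) = -1.

f: a_k = -1, -1, -4, -7, -19, -40, -97, -217, -508, …
f∘r: x↦r, Dx↦Dx/r' in L_f ⇒ L₀.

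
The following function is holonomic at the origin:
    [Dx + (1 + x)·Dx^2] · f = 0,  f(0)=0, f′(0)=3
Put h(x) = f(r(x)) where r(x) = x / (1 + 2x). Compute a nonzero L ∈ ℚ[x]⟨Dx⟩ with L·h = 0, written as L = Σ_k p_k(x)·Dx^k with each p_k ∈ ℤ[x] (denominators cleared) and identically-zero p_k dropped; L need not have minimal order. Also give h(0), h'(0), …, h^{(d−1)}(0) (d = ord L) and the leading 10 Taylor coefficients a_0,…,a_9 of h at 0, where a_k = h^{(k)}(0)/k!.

L = (5 + 12·x)·Dx + (1 + 5·x + 6·x^2)·Dx^2  (order 2).
h: a_k = 0, 3, -15/2, 19, -195/4, 633/5, -665/2, 6177/7, -18915/8, 19171/3, …
ICs: h(0) = 0, h′(0) = 3.

f: a_k = 0, 3, -3/2, 1, -3/4, 3/5, -1/2, 3/7, -3/8, 1/3, …
L₀ from L_f via x↦r, Dx↦r'^{-1}Dx.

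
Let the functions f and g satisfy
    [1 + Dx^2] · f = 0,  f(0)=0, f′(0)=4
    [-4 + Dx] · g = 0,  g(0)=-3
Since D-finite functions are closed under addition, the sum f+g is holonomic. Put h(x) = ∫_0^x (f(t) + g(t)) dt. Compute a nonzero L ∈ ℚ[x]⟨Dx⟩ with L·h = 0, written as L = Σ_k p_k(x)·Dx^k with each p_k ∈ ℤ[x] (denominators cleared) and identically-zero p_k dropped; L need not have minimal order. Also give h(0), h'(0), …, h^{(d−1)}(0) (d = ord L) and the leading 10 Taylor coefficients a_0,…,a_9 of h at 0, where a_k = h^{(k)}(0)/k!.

L = -4·Dx + Dx^2 - 4·Dx^3 + Dx^4  (order 4).
h: a_k = 0, -3, -4, -8, -49/6, -32/5, -767/180, -256/105, -12289/10080, -512/945, …
ICs: h(0) = 0, h′(0) = -3, h′′(0) = -8, h′′′(0) = -48.

f: a_k = 0, 4, 0, -2/3, 0, 1/30, 0, -1/1260, 0, 1/90720, …
g: a_k = -3, -12, -24, -32, -32, -128/5, -256/15, -1024/105, -512/105, -2048/945, …
h₀=f+g: left-lcm gives L₀, ord ≤ 3.
h=∫h₀ ⇒ L = L₀·Dx.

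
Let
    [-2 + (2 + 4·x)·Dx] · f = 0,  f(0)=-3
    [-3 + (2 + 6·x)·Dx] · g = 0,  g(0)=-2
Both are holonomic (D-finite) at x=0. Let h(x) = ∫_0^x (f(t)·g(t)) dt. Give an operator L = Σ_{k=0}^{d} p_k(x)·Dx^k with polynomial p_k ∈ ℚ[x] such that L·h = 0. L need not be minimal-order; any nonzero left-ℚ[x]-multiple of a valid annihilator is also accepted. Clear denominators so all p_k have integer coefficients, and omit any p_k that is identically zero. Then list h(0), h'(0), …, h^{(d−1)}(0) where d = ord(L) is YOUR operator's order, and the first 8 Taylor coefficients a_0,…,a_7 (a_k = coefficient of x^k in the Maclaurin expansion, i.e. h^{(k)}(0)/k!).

L = (-5 - 12·x)·Dx + (2 + 10·x + 12·x^2)·Dx^2  (order 2).
h: a_k = 0, 6, 15/2, -1/4, 15/32, -303/320, 515/256, -15903/3584, …
ICs: h(0) = 0, h′(0) = 6.

f: a_k = -3, -3, 3/2, -3/2, 15/8, -21/8, 63/16, -99/16, …
g: a_k = -2, -3, 9/4, -27/8, 405/64, -1701/128, 15309/512, -72171/1024, …
Product ⇒ symmetric product L₀, ord ≤ 1.
h=∫₀ˣh₀: take L = L₀·Dx.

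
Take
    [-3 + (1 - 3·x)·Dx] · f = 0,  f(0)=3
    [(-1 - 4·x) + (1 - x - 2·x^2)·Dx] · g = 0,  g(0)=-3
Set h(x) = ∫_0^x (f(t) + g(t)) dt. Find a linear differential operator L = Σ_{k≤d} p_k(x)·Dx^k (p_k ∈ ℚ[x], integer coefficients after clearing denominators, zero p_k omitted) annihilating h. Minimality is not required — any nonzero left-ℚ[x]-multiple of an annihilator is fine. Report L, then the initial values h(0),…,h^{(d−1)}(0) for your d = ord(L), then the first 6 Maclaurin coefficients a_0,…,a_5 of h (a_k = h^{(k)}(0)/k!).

f: a_k = 3, 9, 27, 81, 243, 729, …
g: a_k = -3, -3, -9, -15, -33, -63, …
Weyl lclm of L_f,L_g ⇒ L₀ (ord ≤ 2).
h=∫h₀ ⇒ L = L₀·Dx.
L = (-36·x + 36·x^2 - 36·x^3)·Dx + (6 - 6·x - 30·x^2 + 54·x^3 - 72·x^4)·Dx^2 + (-1 + 6·x - 12·x^2 + 8·x^3 + 9·x^4 - 18·x^5)·Dx^3  (order 3).
h: a_k = 0, 0, 3, 6, 33/2, 42, …
ICs: h(0) = 0, h′(0) = 0, h′′(0) = 6.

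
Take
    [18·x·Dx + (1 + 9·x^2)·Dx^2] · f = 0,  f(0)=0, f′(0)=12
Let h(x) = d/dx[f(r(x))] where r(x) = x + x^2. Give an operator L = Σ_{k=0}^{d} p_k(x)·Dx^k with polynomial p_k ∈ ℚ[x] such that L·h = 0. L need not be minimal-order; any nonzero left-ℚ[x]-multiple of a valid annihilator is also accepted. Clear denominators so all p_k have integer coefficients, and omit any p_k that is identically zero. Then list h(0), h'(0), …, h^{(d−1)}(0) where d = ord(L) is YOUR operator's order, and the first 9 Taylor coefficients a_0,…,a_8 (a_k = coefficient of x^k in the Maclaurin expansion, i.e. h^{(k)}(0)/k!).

L = (-2 + 18·x + 72·x^2 + 108·x^3 + 54·x^4) + (1 + 2·x + 9·x^2 + 36·x^3 + 45·x^4 + 18·x^5)·Dx  (order 1).
h: a_k = 12, 24, -108, -432, 432, 5616, 4860, -54432, -148716, …
ICs: h(0) = 12.

f: a_k = 0, 12, 0, -36, 0, 972/5, 0, -8748/7, 0, …
L₀ from L_f via x↦r, Dx↦r'^{-1}Dx.
h=h₀': d/dx-closure on L₀ ⇒ L.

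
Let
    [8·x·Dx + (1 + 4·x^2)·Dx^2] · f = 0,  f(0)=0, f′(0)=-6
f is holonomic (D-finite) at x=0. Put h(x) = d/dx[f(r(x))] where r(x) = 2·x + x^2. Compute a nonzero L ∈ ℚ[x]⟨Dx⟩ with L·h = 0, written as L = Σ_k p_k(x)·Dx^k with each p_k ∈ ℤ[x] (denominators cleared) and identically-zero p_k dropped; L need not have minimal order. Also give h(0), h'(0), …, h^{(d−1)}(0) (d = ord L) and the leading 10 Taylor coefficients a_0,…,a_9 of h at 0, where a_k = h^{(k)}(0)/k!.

L = (-1 + 32·x + 64·x^2 + 48·x^3 + 12·x^4) + (1 + x + 16·x^2 + 32·x^3 + 20·x^4 + 4·x^5)·Dx  (order 1).
h: a_k = -12, -12, 192, 384, -2832, -9168, 38400, 190464, -456384, -3625152, …
ICs: h(0) = -12.

f: a_k = 0, -6, 0, 8, 0, -96/5, 0, 384/7, 0, -512/3, …
Substitute x→r, Dx→(1/r')Dx; clear ⇒ L₀.
h=h₀': d/dx-closure on L₀ ⇒ L.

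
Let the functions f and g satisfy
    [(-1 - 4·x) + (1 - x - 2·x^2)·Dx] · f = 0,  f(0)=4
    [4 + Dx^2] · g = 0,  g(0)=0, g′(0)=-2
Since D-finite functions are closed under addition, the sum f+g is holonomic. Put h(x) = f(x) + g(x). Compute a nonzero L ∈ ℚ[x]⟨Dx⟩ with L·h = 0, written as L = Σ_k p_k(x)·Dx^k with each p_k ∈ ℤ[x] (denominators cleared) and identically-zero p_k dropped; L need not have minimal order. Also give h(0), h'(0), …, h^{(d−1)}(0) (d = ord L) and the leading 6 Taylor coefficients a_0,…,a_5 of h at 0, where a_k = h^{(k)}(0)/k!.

f: a_k = 4, 4, 12, 20, 44, 84, …
g: a_k = 0, -2, 0, 4/3, 0, -4/15, …
f+g: L₀ = lclm(L_f,L_g), ord ≤ 1+2.
L = (68 + 304·x + 200·x^2 + 320·x^3 + 160·x^4 + 128·x^5) + (-20 + 12·x + 24·x^2 + 8·x^3 + 48·x^4 + 96·x^5 + 64·x^6)·Dx + (17 + 76·x + 50·x^2 + 80·x^3 + 40·x^4 + 32·x^5)·Dx^2 + (-5 + 3·x + 6·x^2 + 2·x^3 + 12·x^4 + 24·x^5 + 16·x^6)·Dx^3  (order 3).
h: a_k = 4, 2, 12, 64/3, 44, 1256/15, …
ICs: h(0) = 4, h′(0) = 2, h′′(0) = 24.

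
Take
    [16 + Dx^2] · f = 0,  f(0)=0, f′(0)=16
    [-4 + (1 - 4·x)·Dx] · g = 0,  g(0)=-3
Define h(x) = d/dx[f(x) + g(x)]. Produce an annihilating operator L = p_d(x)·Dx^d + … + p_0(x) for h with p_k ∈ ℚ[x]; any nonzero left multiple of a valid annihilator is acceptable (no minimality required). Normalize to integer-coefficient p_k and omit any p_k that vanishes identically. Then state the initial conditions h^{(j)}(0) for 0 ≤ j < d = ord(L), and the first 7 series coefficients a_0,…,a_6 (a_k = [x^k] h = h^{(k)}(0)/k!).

f: a_k = 0, 16, 0, -128/3, 0, 512/15, 0, …
g: a_k = -3, -12, -48, -192, -768, -3072, -12288, …
Weyl lclm of L_f,L_g ⇒ L₀ (ord ≤ 3).
Derive L from L₀ (diff closure).
L = (1664 - 1024·x + 2048·x^2) + (-112 + 576·x - 768·x^2 + 1024·x^3)·Dx + (104 - 64·x + 128·x^2)·Dx^2 + (-7 + 36·x - 48·x^2 + 64·x^3)·Dx^3  (order 3).
h: a_k = 4, -96, -704, -3072, -45568/3, -73728, -15486976/45, …
ICs: h(0) = 4, h′(0) = -96, h′′(0) = -1408.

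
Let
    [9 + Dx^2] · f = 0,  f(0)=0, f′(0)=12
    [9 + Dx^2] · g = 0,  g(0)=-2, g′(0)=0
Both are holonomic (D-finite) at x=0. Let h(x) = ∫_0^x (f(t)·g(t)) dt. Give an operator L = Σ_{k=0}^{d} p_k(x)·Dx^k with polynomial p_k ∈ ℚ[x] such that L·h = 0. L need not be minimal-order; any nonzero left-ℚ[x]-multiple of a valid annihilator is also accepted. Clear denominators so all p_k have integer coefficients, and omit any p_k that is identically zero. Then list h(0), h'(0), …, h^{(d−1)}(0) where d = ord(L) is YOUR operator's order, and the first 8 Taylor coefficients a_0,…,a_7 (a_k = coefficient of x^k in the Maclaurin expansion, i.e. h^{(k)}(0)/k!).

f: a_k = 0, 12, 0, -18, 0, 81/10, 0, -243/140, …
g: a_k = -2, 0, 9, 0, -27/4, 0, 81/40, 0, …
Product ⇒ symmetric product L₀, ord ≤ 4.
h=∫₀ˣh₀: take L = L₀·Dx.
L = 36·Dx^2 + Dx^4  (order 4).
h: a_k = 0, 0, -12, 0, 36, 0, -216/5, 0, …
ICs: h(0) = 0, h′(0) = 0, h′′(0) = -24, h′′′(0) = 0.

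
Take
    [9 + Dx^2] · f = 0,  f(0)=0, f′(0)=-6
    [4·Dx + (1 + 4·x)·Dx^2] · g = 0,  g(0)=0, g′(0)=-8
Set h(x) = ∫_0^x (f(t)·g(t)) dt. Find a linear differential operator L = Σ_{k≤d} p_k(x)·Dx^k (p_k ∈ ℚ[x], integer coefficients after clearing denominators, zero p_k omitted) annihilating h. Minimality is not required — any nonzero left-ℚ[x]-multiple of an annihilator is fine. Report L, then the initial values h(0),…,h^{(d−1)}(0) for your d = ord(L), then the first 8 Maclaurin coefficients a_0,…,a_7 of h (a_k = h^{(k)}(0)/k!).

f: a_k = 0, -6, 0, 9, 0, -81/20, 0, 243/280, …
g: a_k = 0, -8, 16, -128/3, 128, -2048/5, 4096/3, -32768/7, …
h₀=f·g: eliminate ⇒ L₀, order ≤ 2·2.
∫: right-multiply L₀ by Dx.
L = (-2043 - 1296·x + 44064·x^2 + 186624·x^3 + 186624·x^4)·Dx + (72 + 5472·x + 31104·x^2 + 41472·x^3)·Dx^2 + (-182 + 864·x + 12096·x^2 + 41472·x^3 + 41472·x^4)·Dx^3 + (8 + 608·x + 3456·x^2 + 4608·x^3)·Dx^4 + (5 + 112·x + 800·x^2 + 2304·x^3 + 2304·x^4)·Dx^5  (order 5).
h: a_k = 0, 0, 0, 16, -24, 184/5, -104, 2106/7, …
ICs: h(0) = 0, h′(0) = 0, h′′(0) = 0, h′′′(0) = 96, h′′′′(0) = -576.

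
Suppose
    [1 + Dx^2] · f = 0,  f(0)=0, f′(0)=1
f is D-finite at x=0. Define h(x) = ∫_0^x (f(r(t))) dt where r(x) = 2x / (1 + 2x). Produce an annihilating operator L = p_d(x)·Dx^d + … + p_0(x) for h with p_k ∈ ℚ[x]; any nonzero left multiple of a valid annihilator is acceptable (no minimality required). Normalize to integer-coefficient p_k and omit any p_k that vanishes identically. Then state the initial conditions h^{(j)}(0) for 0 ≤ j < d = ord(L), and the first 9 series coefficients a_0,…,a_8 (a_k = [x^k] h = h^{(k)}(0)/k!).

L = 4·Dx + (4 + 24·x + 48·x^2 + 32·x^3)·Dx^2 + (1 + 8·x + 24·x^2 + 32·x^3 + 16·x^4)·Dx^3  (order 3).
h: a_k = 0, 0, 1, -4/3, 5/3, -8/5, 2/45, 40/7, -6931/315, …
ICs: h(0) = 0, h′(0) = 0, h′′(0) = 2.

f: a_k = 0, 1, 0, -1/6, 0, 1/120, 0, -1/5040, 0, …
L₀ from L_f via x↦r, Dx↦r'^{-1}Dx.
Integrate: L := L₀·Dx.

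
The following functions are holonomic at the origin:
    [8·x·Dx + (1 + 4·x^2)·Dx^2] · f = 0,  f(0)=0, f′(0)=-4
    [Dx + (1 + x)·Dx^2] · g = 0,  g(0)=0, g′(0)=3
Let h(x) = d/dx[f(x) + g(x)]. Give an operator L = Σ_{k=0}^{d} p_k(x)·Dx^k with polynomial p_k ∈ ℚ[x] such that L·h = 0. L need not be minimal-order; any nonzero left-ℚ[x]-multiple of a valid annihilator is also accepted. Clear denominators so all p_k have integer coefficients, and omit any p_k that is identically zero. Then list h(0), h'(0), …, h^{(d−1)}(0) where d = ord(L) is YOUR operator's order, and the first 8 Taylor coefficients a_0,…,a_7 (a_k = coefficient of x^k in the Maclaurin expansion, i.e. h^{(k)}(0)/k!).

L = (-8 - 24·x + 96·x^2 + 32·x^3) + (-10 - 16·x + 72·x^2 + 192·x^3 + 64·x^4)·Dx + (-1 + 7·x + 8·x^2 + 32·x^3 + 48·x^4 + 16·x^5)·Dx^2  (order 2).
h: a_k = -1, -3, 19, -3, -61, -3, 259, -3, …
ICs: h(0) = -1, h′(0) = -3.

f: a_k = 0, -4, 0, 16/3, 0, -64/5, 0, 256/7, …
g: a_k = 0, 3, -3/2, 1, -3/4, 3/5, -1/2, 3/7, …
f+g: L₀ = lclm(L_f,L_g), ord ≤ 2+2.
h₀' ⇒ L via d/dx closure of L₀.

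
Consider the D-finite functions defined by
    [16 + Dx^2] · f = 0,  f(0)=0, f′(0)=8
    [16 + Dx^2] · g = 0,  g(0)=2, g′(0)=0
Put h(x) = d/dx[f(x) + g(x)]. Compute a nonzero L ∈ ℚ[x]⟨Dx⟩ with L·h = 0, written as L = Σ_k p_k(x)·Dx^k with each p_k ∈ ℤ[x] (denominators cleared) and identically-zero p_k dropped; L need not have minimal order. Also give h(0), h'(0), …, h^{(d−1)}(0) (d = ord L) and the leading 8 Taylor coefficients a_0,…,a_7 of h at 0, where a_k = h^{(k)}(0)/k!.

L = 16 + Dx^2  (order 2).
h: a_k = 8, -32, -64, 256/3, 256/3, -1024/15, -2048/45, 8192/315, …
ICs: h(0) = 8, h′(0) = -32.

f: a_k = 0, 8, 0, -64/3, 0, 256/15, 0, -2048/315, …
g: a_k = 2, 0, -16, 0, 64/3, 0, -512/45, 0, …
Sum ⇒ L₀ = lclm(L_f,L_g) in ℚ(x)⟨Dx⟩.
h=h₀': d/dx-closure on L₀ ⇒ L.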